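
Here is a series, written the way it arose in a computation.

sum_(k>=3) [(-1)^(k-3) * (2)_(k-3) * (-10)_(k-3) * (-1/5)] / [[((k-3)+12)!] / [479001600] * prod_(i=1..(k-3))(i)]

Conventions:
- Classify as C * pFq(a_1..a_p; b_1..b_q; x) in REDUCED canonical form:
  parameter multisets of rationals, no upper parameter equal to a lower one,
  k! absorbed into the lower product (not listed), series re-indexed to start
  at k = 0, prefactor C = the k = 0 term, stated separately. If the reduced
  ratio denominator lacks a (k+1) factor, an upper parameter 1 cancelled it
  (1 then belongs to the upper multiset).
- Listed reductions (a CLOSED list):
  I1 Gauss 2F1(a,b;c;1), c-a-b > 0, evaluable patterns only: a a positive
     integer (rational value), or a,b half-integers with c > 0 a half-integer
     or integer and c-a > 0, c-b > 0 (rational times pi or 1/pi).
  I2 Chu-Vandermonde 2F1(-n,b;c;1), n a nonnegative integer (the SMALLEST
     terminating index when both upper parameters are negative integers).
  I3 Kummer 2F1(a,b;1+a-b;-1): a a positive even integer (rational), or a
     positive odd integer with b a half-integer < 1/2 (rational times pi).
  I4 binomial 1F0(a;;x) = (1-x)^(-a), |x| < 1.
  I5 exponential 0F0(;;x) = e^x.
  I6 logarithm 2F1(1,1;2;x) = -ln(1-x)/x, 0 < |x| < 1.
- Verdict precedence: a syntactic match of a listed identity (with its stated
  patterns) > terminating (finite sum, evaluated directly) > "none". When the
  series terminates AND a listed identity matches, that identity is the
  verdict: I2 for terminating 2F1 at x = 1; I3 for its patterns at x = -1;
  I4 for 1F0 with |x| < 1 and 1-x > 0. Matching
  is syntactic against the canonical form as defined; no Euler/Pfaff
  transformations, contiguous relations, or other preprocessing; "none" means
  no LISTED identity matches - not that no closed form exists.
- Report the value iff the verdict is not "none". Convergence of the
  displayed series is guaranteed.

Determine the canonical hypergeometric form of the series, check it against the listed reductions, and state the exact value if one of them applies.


The series (x = -1) is 2F1: upper {-10, 2}, lower {13}, prefactor -1/5. Verdict at x = -1: the Kummer evaluation I3 matches (x = -1; c = 13 equals 1+a-b for upper {-10, 2}: listed pattern). Sum: -6/5.

Key observation: t_0 = -1/5 here, and the product of the first k integers (C = -1/5, x = -1) is k!.
Step ratio: r(k) = (-1) * (k-10) (k+2) / [(k+13) (k+1)] - poly over poly, x = (-1) from leading terms; C = -1/5 at k = 0.


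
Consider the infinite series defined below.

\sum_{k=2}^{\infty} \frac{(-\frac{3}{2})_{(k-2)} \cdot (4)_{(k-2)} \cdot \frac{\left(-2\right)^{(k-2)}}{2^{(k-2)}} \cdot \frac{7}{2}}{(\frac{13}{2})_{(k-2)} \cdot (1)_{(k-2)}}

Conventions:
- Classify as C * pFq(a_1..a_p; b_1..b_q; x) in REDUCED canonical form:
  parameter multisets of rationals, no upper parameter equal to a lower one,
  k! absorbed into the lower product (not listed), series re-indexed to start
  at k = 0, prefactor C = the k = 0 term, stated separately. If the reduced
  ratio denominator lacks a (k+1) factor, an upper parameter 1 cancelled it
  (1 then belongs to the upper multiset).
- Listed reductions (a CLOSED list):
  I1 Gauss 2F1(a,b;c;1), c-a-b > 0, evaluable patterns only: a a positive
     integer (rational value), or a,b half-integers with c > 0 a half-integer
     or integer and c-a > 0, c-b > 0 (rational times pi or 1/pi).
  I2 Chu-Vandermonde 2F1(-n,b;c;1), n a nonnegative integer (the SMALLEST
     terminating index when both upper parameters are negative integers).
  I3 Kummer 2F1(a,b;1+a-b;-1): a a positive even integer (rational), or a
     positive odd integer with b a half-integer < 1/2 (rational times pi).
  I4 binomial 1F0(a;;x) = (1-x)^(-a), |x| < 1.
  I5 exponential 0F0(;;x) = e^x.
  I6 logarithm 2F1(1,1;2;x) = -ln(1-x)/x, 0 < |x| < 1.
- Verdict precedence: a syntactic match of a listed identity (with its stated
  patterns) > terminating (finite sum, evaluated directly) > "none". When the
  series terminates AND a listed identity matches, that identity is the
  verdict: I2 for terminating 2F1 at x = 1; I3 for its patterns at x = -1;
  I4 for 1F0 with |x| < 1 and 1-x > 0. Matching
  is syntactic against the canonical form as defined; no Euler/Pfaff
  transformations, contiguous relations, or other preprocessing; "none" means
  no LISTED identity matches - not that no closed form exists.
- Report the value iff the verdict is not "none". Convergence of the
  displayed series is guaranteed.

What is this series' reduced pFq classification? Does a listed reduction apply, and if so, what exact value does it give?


This is \frac{7}{2} * 2F1(-\frac{3}{2}, 4; \frac{13}{2}; -1) in reduced canonical form. Verdict: the Kummer evaluation I3 matches (x = -1; c = \frac{13}{2} equals 1+a-b for upper {-\frac{3}{2}, 4}: listed pattern). Hence: \frac{231}{32}.

Key step: t_0 being \frac{7}{2}, the two k-th powers (prefactor 7/2) combine into one argument.
Ratio: r(k) = -1 * (k-\frac{3}{2}) (k+4) / [(k+\frac{13}{2}) (k+1)] - rational in k, leading ratio -1; with t_0 = \frac{7}{2}, classification follows.


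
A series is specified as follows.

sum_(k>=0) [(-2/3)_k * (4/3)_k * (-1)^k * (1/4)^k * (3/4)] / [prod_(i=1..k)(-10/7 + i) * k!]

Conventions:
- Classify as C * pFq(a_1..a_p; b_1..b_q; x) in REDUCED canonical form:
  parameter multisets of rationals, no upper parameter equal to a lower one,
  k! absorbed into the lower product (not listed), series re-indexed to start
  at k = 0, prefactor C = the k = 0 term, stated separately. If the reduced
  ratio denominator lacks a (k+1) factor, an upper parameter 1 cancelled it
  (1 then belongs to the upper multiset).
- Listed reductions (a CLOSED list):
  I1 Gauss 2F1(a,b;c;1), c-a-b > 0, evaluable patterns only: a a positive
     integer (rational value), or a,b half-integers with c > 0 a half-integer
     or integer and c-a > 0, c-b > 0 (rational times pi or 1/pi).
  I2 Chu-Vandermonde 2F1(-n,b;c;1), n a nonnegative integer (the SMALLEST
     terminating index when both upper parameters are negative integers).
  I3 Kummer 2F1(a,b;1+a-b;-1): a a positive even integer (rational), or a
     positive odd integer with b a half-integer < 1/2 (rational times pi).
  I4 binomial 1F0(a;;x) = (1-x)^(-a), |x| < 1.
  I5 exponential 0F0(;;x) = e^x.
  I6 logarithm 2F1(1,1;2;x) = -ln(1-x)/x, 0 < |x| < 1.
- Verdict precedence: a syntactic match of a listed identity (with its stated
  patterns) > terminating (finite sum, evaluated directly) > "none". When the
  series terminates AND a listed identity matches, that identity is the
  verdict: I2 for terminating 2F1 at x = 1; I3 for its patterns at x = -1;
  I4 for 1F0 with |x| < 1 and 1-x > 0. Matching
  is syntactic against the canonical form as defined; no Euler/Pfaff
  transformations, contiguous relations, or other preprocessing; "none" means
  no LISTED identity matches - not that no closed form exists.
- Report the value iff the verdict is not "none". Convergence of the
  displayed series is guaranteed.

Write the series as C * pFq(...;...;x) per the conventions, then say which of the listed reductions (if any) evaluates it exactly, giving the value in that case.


The series (x = -1/4) is 2F1: upper {-2/3, 4/3}, lower {-3/7}, prefactor 3/4. Verdict: none. Every listed pattern misses the 2F1 form at -1/4, upper {-2/3, 4/3}.

First insight: x = (-1/4) and the (-1)^k factor (C = 3/4) folds into the argument's sign.
Adjacent-term ratio: r(k) = (-1/4) * (k-2/3) (k+4/3) / [(k-3/7) (k+1)] ; factor over Q: parameters, x = (-1/4), and C = 3/4.


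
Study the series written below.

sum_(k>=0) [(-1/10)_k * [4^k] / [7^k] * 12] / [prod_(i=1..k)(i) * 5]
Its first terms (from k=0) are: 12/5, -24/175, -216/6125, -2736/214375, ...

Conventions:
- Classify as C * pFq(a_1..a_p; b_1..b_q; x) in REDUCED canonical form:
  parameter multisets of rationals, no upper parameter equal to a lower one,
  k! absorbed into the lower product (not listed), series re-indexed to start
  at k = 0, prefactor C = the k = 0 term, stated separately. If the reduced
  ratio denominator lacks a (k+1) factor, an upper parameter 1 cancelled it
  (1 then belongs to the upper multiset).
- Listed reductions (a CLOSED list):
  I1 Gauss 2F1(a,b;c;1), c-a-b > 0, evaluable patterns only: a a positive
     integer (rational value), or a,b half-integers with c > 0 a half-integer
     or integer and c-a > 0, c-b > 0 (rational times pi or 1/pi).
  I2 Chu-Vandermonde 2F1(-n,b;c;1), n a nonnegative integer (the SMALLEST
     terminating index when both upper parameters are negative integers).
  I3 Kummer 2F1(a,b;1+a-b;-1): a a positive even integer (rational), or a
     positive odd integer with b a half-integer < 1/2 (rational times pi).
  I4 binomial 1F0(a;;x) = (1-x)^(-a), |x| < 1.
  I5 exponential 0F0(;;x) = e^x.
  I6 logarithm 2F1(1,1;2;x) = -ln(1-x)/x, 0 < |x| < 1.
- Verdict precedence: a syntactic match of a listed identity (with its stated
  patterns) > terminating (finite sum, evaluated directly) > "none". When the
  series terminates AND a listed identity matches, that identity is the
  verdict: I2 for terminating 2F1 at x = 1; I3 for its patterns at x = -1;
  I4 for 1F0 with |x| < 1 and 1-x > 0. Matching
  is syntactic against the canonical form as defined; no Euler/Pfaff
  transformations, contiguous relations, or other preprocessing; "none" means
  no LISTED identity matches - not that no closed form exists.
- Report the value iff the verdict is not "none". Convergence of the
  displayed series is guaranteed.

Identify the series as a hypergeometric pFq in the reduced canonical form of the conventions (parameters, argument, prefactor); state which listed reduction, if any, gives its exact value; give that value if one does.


At argument 4/7: a 1F0 with upper {-1/10}, lower {-}, scaled by C = 12/5. Verdict (x = 4/7): binomial (I4) applies (the 1F0 binomial series: exponent 1/10, x = 4/7). Sum: (12/5) * (3/7)^(1/10).

The tell: from the first term 12/5: the constant factors (C = 12/5, x = 4/7) combine into one prefactor.
Step ratio: r(k) = (4/7) * (k-1/10) / [(k+1)] - poly over poly, x = (4/7) from leading terms; C = 12/5 at k = 0.


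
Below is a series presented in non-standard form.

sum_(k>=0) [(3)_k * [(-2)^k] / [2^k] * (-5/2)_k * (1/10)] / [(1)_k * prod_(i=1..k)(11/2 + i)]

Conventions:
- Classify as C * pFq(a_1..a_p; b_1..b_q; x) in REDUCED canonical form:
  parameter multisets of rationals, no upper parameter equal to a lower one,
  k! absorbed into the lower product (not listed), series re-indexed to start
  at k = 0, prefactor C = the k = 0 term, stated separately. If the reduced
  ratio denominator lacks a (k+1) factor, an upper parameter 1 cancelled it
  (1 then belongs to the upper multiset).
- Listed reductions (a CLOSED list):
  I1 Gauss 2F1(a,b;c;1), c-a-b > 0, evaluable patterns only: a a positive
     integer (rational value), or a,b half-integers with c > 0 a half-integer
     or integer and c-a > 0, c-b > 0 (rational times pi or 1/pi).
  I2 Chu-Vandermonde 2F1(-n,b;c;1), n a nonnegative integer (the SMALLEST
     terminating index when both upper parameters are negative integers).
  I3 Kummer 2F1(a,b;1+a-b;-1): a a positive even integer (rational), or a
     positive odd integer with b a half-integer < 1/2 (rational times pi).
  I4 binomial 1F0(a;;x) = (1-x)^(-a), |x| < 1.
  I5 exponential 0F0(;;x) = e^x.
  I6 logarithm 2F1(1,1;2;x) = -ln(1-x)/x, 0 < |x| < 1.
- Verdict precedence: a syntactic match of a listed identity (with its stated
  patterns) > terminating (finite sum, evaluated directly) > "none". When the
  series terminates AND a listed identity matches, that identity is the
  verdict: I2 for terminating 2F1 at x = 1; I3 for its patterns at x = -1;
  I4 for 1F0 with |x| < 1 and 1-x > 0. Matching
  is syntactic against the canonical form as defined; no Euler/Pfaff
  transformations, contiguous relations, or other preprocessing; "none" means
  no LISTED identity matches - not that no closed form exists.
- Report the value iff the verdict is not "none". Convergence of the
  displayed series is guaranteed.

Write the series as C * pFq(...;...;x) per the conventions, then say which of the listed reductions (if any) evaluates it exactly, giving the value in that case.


Reduced: x = -1, 2F1, upper = {-5/2, 3}, lower = {13/2}, C = 1/10. Verdict (x = -1): Kummer (I3) applies (x = -1; c = 13/2 equals 1+a-b for upper {-5/2, 3}: listed pattern). Its exact value is (693/8192) * pi.

The tell: with t_0 = 1/10, the two k-th powers (prefactor 1/10) combine into one argument.
Term ratio: r(k) = (-1) * (k-5/2) (k+3) / [(k+13/2) (k+1)] - rational; roots negated = parameters, x = (-1), C = 1/10.


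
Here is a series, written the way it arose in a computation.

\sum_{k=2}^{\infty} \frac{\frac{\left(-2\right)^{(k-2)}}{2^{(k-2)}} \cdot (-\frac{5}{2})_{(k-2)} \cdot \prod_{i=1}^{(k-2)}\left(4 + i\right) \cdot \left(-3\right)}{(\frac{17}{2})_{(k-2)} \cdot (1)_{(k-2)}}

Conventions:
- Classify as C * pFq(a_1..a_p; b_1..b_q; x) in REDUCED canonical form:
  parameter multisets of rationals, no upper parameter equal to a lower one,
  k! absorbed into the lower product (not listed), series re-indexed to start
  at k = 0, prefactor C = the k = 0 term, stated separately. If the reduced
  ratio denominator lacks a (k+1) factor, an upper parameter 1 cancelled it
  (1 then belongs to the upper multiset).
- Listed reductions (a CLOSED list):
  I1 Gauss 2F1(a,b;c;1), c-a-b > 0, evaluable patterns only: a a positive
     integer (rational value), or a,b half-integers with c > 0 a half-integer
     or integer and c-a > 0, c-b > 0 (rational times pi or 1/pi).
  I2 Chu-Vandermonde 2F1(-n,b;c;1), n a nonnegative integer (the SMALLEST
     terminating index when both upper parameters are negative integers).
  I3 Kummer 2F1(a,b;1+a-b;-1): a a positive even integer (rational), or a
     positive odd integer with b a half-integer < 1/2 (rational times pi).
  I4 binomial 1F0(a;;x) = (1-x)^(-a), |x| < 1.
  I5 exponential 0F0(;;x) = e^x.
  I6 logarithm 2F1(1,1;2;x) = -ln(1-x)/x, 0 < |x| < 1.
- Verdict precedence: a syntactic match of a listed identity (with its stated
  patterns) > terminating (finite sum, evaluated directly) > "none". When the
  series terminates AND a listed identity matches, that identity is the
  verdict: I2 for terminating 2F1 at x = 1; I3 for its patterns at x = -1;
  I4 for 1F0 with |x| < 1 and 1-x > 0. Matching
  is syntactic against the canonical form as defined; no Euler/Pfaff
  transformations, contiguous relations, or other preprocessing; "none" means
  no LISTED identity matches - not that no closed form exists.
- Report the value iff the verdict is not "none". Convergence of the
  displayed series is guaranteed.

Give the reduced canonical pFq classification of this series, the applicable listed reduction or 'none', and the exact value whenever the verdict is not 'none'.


Reduced: x = -1, 2F1, upper = {-\frac{5}{2}, 5}, lower = {\frac{17}{2}}, C = -3. Verdict: Kummer's theorem (I3) matches (x = -1; c = \frac{17}{2} equals 1+a-b for upper {-\frac{5}{2}, 5}: listed pattern). Value: \left(-\frac{405405}{131072}\right) \cdot \pi.

The tell: t_0 = -3 here, and the running product (C = -3) telescopes to a rising factorial.
Consecutive-term ratio: r(k) = -1 * (k-\frac{5}{2}) (k+5) / [(k+\frac{17}{2}) (k+1)] ; factor over Q: parameters, x = -1, and C = -3.


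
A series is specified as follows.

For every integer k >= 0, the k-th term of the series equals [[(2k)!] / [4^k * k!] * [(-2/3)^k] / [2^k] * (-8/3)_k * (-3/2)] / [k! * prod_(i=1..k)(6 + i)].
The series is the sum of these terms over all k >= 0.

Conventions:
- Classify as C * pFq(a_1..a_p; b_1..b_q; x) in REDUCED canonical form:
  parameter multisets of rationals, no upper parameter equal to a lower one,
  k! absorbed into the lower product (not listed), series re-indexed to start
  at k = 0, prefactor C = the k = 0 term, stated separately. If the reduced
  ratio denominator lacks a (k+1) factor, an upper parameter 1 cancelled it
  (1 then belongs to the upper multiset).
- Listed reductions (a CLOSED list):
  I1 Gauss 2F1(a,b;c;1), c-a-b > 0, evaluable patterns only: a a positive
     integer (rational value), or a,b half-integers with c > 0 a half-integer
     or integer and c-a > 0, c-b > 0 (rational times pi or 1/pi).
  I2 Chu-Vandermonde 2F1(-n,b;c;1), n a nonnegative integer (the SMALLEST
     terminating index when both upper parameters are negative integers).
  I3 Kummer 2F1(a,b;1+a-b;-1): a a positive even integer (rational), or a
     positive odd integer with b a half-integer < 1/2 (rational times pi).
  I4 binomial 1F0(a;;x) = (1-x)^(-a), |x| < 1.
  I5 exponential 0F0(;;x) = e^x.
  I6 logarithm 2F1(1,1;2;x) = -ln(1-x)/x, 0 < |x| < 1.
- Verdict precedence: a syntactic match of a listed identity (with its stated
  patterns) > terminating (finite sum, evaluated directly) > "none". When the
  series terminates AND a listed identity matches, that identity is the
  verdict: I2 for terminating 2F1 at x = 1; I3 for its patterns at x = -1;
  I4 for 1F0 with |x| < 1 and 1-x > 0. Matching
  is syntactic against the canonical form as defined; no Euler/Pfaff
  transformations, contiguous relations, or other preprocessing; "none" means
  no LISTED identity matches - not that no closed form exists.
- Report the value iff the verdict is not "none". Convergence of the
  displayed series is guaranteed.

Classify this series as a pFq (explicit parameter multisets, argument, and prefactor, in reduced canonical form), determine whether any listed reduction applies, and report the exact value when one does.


Reduced: x = -1/3, 2F1, upper = {-8/3, 1/2}, lower = {7}, C = -3/2. Verdict: none here - no I1-I6 shape fits x = -1/3 with lower {7}.

Key observation: t_0 being -3/2, the lower running product (C = -3/2) is a rising factorial.
Step ratio: r(k) = (-1/3) * (k-8/3) (k+1/2) / [(k+7) (k+1)] - rational in k. x = (-1/3); t_0 = -3/2; negate the roots.


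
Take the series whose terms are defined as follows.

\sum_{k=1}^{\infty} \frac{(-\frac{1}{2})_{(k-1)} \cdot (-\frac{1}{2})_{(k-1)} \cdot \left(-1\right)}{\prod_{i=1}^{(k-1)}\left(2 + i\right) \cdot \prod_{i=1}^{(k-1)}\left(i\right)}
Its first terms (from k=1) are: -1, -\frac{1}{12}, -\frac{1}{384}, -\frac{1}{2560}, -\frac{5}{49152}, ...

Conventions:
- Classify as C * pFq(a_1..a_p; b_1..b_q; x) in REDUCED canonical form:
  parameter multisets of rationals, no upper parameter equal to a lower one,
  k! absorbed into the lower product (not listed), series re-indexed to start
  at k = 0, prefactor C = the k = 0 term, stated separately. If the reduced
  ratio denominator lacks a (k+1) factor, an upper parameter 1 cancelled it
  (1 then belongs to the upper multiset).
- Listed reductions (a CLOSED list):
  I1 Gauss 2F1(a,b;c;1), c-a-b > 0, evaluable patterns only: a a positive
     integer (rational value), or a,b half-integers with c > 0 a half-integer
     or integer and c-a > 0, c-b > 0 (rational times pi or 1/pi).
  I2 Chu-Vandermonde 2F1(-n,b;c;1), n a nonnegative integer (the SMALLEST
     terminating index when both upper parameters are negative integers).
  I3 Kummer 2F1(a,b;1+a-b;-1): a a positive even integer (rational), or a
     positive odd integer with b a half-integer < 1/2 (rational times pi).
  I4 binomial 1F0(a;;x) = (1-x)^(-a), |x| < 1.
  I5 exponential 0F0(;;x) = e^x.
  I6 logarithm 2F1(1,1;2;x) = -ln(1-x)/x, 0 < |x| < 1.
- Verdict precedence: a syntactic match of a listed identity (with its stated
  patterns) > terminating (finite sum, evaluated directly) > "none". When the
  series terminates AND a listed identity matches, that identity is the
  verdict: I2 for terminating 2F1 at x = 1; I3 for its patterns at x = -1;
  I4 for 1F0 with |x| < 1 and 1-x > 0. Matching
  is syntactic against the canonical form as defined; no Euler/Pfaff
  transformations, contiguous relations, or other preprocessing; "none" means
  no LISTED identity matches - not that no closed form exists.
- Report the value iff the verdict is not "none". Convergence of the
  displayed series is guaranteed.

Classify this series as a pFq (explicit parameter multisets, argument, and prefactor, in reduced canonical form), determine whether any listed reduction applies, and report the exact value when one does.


Canonical form: C = -1 times 2F1 with upper {-\frac{1}{2}, -\frac{1}{2}}, lower {3}, x = 1. Verdict: Gauss's theorem I1 (half-integer case) fires (x = 1; upper {-\frac{1}{2}, -\frac{1}{2}} half-integers, c = 3 in the evaluable pattern). Hence: \left(-\frac{256}{75}\right) / \pi.

The tell: with t_0 = -1, the product of the first k integers (C = -1) is k!.
Step ratio: r(k) = 1 * (k-\frac{1}{2}) (k-\frac{1}{2}) / [(k+3) (k+1)] - rational in k, leading ratio 1; with t_0 = -1, classification follows.


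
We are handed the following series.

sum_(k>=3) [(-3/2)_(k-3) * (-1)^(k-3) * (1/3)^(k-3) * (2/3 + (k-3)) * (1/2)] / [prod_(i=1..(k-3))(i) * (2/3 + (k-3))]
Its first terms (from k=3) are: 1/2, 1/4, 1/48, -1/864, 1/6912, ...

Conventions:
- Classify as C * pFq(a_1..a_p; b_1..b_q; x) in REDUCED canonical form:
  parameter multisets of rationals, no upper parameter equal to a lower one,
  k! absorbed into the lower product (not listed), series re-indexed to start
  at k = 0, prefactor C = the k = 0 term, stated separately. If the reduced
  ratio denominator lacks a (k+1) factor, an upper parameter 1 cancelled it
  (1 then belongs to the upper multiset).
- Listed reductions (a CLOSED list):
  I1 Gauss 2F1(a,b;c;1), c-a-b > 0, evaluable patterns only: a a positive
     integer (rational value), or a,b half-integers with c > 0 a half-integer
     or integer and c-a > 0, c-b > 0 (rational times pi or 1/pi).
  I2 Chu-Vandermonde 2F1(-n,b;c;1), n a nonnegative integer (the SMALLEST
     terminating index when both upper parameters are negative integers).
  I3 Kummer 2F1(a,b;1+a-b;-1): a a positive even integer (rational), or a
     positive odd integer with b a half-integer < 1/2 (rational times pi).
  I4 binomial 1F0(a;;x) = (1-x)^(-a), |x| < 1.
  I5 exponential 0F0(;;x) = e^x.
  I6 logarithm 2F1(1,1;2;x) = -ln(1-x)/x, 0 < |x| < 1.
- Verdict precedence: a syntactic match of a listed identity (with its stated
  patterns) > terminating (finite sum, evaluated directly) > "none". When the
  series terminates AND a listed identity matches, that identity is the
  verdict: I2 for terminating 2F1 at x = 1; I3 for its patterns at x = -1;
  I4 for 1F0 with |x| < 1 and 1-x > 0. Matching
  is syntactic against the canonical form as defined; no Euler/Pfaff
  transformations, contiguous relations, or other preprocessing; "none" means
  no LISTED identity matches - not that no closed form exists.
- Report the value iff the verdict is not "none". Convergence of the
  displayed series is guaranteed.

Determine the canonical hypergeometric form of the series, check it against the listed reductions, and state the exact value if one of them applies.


Structural cue: from the first term 1/2: the (-1)^k factor (prefactor 1/2) folds into the argument's sign.
Adjacent-term ratio: r(k) = (-1/3) * (k-3/2) / [(k+1)] - rational in k, leading ratio (-1/3); with t_0 = 1/2, classification follows.

Prefactor 1/2, argument -1/3: 1F0 with upper {-3/2} over lower {-}. Verdict: binomial (I4) fires (the 1F0 binomial series: exponent 3/2, x = -1/3). Its exact value is (1/2) * (4/3)^(3/2).


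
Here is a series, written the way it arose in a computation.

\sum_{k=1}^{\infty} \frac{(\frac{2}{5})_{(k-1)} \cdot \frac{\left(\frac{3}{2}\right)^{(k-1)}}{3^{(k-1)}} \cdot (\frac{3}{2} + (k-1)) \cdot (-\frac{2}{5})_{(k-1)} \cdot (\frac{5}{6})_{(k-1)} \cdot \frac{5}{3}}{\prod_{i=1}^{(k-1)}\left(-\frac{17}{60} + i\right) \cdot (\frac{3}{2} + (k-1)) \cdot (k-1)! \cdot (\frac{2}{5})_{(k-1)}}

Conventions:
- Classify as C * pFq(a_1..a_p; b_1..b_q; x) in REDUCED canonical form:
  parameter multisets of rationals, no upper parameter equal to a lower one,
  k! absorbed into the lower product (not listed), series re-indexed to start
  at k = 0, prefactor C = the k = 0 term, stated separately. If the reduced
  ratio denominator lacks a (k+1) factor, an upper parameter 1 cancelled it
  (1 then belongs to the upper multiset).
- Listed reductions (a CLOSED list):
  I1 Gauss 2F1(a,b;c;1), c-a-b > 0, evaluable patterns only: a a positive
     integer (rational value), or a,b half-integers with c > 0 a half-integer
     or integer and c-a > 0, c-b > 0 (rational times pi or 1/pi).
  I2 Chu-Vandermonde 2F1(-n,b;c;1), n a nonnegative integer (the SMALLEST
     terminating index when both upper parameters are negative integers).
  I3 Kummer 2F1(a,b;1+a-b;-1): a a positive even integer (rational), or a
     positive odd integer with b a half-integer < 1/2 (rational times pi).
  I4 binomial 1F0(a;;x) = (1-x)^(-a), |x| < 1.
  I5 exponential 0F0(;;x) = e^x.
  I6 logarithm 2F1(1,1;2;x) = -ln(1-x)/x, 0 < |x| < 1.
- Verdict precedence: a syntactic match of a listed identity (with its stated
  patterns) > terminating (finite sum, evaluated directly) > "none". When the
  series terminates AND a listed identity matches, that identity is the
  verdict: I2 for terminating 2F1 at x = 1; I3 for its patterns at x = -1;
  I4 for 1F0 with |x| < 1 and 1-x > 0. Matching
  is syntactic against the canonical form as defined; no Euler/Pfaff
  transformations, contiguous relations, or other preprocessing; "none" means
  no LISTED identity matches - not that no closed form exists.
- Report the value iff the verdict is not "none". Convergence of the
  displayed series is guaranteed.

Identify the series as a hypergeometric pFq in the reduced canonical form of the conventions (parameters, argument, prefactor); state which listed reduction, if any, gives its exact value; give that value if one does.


x = \frac{1}{2} here; the reduced form reads 2F1, upper {-\frac{2}{5}, \frac{5}{6}}, lower {\frac{43}{60}}, C = \frac{5}{3}. Verdict: none - this 2F1 at x = \frac{1}{2} matches no listed pattern, and upper {-\frac{2}{5}, \frac{5}{6}} holds no stopper.

The tell: x = \frac{1}{2} and the factor k + 3/2 cancels (top and bottom), leaving C = 5/3.
Ratio: r(k) = \frac{1}{2} * (k-\frac{2}{5}) (k+\frac{5}{6}) / [(k+\frac{43}{60}) (k+1)] - rational in k, leading ratio \frac{1}{2}; with t_0 = \frac{5}{3}, classification follows.


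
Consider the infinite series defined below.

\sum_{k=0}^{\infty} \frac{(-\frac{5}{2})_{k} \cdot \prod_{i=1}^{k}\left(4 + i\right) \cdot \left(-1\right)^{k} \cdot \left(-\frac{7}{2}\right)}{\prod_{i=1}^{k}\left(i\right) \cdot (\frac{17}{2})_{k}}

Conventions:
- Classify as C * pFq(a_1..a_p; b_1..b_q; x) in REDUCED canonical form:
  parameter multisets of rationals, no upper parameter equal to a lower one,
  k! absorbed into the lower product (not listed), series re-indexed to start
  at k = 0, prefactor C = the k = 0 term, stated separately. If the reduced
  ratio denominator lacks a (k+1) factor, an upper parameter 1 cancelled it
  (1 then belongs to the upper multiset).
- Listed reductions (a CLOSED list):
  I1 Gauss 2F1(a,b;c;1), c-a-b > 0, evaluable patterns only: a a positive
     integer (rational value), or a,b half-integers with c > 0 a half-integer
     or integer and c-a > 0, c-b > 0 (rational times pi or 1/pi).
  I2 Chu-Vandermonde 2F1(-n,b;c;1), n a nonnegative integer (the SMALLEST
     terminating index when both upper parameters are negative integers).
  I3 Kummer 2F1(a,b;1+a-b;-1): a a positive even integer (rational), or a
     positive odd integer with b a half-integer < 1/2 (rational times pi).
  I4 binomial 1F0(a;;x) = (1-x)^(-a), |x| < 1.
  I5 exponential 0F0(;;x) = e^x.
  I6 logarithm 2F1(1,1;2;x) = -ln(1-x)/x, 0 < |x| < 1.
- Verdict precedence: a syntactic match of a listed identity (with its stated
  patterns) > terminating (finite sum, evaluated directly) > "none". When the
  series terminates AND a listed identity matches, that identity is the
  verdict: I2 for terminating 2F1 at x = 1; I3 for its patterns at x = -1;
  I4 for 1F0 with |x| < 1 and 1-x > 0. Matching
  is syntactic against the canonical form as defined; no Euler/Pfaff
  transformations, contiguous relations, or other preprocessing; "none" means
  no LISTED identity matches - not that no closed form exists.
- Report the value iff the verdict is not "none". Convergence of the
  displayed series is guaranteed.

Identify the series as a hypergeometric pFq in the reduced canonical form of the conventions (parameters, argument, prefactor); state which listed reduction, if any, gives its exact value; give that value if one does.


This is -\frac{7}{2} * 2F1(-\frac{5}{2}, 5; \frac{17}{2}; -1) in reduced canonical form. Verdict at x = -1: the Kummer evaluation I3 matches (x = -1; c = \frac{17}{2} equals 1+a-b for upper {-\frac{5}{2}, 5}: listed pattern). Its exact value is \left(-\frac{945945}{262144}\right) \cdot \pi.

Key step: x = -1 and the product of the first k integers (C = -7/2) is k!.
Term ratio: r(k) = -1 * (k-\frac{5}{2}) (k+5) / [(k+\frac{17}{2}) (k+1)] ; factor over Q: parameters, x = -1, and C = -\frac{7}{2}.


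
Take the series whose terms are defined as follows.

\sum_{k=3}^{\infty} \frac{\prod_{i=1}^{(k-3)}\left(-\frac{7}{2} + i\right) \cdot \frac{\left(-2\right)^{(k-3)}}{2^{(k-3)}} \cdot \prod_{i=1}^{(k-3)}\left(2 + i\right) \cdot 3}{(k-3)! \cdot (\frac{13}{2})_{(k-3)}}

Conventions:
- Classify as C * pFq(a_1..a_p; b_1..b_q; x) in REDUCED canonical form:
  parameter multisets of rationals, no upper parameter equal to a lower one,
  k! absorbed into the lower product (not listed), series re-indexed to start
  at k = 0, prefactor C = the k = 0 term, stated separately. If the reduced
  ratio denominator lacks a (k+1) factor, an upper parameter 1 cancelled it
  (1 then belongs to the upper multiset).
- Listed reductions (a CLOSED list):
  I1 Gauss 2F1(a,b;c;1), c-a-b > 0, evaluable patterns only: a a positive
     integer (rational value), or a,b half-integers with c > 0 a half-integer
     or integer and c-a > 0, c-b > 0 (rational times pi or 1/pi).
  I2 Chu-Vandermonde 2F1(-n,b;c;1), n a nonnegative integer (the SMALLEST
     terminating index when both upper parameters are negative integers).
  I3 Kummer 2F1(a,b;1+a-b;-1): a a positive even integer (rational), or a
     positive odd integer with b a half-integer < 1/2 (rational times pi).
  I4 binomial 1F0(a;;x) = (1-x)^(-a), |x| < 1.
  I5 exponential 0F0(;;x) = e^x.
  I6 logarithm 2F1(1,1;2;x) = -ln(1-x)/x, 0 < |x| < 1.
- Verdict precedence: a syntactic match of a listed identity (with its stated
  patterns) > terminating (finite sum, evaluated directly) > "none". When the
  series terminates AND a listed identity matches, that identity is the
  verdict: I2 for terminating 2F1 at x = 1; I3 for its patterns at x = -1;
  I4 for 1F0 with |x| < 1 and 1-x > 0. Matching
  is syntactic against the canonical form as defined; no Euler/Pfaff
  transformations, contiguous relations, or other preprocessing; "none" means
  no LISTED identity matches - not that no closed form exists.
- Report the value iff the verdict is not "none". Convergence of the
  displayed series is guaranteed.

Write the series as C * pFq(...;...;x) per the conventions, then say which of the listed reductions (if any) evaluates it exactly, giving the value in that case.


Reduced: x = -1, 2F1, upper = {-\frac{5}{2}, 3}, lower = {\frac{13}{2}}, C = 3. Verdict at x = -1: the Kummer evaluation I3 matches (x = -1; c = \frac{13}{2} equals 1+a-b for upper {-\frac{5}{2}, 3}: listed pattern). Sum: \frac{10395}{4096} \cdot \pi.

The tell: t_0 being 3, the running product (C = 3) telescopes to a rising factorial.
Ratio: r(k) = -1 * (k-\frac{5}{2}) (k+3) / [(k+\frac{13}{2}) (k+1)] - poly over poly, x = -1 from leading terms; C = 3 at k = 0.


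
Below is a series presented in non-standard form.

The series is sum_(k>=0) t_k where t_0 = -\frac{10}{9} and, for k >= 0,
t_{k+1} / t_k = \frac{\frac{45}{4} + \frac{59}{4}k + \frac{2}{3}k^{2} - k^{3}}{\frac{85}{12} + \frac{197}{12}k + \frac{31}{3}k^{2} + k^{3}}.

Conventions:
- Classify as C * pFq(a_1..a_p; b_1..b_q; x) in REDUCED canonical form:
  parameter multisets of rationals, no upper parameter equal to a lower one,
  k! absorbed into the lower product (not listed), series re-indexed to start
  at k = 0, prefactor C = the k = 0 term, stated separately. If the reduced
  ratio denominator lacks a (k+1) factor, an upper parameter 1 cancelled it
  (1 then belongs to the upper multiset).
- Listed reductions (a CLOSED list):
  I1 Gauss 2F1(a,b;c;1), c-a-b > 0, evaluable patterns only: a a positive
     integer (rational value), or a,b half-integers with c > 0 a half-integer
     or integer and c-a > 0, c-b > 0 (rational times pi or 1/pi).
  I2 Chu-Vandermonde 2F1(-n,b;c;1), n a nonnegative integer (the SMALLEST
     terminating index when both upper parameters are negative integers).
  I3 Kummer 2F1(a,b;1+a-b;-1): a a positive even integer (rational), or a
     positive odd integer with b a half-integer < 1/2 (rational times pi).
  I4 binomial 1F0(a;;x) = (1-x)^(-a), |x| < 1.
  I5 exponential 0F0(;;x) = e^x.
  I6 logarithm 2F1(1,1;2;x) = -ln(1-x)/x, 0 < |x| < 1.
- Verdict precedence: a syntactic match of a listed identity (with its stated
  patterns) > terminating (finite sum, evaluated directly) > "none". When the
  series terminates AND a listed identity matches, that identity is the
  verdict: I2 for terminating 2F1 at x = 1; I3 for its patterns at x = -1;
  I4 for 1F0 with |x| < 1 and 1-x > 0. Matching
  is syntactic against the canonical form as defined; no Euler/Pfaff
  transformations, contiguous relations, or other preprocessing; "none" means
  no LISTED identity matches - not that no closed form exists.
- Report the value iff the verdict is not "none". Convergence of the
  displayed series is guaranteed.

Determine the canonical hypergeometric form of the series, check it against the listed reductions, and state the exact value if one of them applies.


Classification (C = -\frac{10}{9}): 2F1 with upper {-\frac{9}{2}, 3}, lower {\frac{17}{2}}, argument x = -1. Verdict: the Kummer evaluation I3 matches (x = -1; c = \frac{17}{2} equals 1+a-b for upper {-\frac{9}{2}, 3}: listed pattern). Its exact value is \left(-\frac{25025}{16384}\right) \cdot \pi.

The tell: with t_0 = -\frac{10}{9}, factor the ratio over Q (C = -10/9): negated roots = parameters.
Ratio: r(k) = -1 * (k-\frac{9}{2}) (k+3) / [(k+\frac{17}{2}) (k+1)] - rational in k, leading ratio -1; with t_0 = -\frac{10}{9}, classification follows.


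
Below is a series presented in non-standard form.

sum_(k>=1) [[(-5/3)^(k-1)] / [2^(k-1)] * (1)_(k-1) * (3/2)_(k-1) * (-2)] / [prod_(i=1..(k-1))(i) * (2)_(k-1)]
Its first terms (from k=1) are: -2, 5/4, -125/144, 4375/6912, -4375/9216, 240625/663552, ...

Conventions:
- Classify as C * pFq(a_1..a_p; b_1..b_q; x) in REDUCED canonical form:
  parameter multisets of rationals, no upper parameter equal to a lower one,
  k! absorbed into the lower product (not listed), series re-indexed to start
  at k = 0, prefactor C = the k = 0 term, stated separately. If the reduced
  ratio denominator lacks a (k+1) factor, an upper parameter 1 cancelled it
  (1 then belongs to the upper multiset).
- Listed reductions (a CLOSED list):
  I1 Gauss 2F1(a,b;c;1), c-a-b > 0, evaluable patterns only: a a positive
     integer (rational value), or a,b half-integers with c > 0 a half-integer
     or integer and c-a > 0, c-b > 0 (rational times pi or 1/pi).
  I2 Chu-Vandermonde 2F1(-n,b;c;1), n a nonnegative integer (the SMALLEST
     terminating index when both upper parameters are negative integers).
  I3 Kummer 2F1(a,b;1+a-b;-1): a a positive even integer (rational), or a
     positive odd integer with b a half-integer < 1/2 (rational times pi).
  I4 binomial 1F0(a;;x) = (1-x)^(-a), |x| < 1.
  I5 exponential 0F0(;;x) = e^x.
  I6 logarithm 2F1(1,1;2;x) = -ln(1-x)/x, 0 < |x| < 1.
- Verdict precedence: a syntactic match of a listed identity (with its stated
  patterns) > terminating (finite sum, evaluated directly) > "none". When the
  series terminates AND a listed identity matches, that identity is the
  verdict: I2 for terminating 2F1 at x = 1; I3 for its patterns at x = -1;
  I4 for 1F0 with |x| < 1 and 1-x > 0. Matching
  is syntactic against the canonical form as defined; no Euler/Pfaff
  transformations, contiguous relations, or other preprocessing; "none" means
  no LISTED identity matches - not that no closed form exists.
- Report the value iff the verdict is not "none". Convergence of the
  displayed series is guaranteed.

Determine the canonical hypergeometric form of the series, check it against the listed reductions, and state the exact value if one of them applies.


At argument -5/6: a 2F1 with upper {1, 3/2}, lower {2}, scaled by C = -2. Verdict: no listed reduction: x = -5/6 and upper {1, 3/2} fail every I1-I6 pattern.

Key observation: t_0 = -2 here, and the product of the first k integers (C = -2, x = -5/6) is k!.
Ratio: r(k) = (-5/6) * (k+1) (k+3/2) / [(k+2) (k+1)] - rational; roots negated = parameters, x = (-5/6), C = -2.


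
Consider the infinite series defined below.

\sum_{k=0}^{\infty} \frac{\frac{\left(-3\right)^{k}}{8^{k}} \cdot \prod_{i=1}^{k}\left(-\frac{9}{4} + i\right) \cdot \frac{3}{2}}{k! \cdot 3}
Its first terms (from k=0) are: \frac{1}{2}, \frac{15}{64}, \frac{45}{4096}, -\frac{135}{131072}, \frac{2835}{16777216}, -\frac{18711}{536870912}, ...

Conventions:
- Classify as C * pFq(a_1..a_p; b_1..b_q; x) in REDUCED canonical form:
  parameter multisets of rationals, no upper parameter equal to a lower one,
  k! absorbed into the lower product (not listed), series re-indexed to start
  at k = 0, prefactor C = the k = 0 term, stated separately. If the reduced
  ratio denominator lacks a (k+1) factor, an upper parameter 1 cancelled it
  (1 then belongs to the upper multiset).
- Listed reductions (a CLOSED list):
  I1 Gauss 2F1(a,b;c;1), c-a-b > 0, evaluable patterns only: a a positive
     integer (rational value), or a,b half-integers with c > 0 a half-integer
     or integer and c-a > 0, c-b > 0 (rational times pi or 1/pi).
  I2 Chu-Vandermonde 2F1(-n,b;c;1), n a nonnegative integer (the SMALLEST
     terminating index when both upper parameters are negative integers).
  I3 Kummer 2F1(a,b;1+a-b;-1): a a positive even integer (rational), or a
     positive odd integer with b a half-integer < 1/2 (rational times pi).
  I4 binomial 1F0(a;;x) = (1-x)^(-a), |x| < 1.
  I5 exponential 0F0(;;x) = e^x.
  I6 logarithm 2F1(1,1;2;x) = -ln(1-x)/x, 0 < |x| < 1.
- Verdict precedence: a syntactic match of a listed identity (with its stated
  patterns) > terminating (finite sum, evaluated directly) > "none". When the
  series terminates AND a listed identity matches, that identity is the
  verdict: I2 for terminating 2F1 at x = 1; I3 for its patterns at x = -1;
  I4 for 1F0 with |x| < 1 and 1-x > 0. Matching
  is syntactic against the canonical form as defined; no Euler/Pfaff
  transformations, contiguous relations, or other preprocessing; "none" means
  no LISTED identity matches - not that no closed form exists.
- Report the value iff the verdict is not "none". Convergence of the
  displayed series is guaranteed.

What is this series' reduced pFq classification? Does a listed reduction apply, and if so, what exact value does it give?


x = -\frac{3}{8} here; the reduced form reads 1F0, upper {-\frac{5}{4}}, lower {-}, C = \frac{1}{2}. Verdict (x = -\frac{3}{8}): the I4 binomial reduction applies (the 1F0 binomial series: exponent 5/4, x = -\frac{3}{8}). Hence: \frac{1}{2} \cdot \left(\frac{11}{8}\right)^{\frac{5}{4}}.

First insight: with t_0 = \frac{1}{2}, the constant factors (C = 1/2, x = -3/8) combine into one prefactor.
Adjacent-term ratio: r(k) = -\frac{3}{8} * (k-\frac{5}{4}) / [(k+1)] - poly over poly, x = -\frac{3}{8} from leading terms; C = \frac{1}{2} at k = 0.


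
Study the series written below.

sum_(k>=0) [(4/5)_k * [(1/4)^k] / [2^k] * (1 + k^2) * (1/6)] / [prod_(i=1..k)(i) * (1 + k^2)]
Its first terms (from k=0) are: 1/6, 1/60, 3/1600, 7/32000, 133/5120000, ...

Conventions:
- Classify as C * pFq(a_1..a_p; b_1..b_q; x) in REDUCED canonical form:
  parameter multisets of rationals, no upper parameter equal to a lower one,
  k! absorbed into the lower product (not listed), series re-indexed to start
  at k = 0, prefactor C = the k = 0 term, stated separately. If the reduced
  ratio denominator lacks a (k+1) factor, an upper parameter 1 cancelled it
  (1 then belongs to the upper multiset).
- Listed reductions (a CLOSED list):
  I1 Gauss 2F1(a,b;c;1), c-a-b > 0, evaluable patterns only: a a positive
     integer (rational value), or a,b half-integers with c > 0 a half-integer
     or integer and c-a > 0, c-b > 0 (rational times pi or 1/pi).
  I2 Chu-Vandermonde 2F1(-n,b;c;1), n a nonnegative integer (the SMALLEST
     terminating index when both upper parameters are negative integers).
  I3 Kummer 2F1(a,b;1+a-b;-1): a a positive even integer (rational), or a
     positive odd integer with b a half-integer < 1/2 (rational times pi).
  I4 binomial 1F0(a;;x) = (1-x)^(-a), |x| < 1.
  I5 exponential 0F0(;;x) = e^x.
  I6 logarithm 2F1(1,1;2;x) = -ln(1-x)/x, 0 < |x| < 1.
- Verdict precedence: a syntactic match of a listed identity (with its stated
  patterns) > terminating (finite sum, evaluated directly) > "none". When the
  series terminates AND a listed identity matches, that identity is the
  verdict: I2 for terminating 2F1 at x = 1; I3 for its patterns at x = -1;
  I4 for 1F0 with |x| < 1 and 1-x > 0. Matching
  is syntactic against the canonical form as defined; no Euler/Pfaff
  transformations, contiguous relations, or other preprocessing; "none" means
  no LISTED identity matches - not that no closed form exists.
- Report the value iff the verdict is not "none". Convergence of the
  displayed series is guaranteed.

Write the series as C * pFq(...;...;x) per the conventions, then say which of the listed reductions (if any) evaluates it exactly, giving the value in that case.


Prefactor 1/6, argument 1/8: 1F0 with upper {4/5} over lower {-}. Verdict (x = 1/8): the I4 binomial reduction applies (the 1F0 binomial series: exponent -4/5, x = 1/8). Sum: (1/6) * (7/8)^(-4/5).

First insight: with t_0 = 1/6, striking the common factor k^2 + 1 reduces the term (prefactor 1/6).
Step ratio: r(k) = (1/8) * (k+4/5) / [(k+1)] - poly over poly, x = (1/8) from leading terms; C = 1/6 at k = 0.
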